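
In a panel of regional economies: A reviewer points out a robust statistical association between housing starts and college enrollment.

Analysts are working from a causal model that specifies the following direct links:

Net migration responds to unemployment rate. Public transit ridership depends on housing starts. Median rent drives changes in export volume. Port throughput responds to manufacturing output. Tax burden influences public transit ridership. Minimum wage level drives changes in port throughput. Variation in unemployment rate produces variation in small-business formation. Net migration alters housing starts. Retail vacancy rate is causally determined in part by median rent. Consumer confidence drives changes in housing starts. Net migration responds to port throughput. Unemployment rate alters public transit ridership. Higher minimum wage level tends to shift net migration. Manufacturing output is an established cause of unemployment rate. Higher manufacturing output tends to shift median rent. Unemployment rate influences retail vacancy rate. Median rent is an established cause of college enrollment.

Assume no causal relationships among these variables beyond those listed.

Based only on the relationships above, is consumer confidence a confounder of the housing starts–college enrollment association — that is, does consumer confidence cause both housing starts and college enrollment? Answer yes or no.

Consumer confidence has no stated causal path to college enrollment. A confounder must cause both variables, so consumer confidence does not qualify.

no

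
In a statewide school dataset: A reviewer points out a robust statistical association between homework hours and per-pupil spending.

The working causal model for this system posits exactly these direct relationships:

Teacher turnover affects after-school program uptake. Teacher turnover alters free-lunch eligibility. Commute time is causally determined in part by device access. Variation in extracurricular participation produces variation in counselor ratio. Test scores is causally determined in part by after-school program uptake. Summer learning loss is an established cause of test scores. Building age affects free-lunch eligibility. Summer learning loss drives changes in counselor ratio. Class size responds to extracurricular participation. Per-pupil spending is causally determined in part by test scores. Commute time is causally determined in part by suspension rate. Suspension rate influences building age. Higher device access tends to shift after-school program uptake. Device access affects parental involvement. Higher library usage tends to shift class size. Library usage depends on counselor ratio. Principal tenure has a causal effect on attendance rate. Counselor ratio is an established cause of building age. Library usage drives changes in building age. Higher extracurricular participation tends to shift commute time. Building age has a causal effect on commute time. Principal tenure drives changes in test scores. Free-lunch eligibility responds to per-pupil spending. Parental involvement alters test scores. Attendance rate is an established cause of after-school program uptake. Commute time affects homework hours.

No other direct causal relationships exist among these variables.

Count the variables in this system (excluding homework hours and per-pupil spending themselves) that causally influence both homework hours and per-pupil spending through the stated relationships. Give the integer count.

2

The common causes are: device access (to homework hours via device access → commute time → homework hours; to per-pupil spending via device access → after-school program uptake → test scores → per-pupil spending); summer learning loss (to homework hours via summer learning loss → counselor ratio → building age → commute time → homework hours; to per-pupil spending via summer learning loss → test scores → per-pupil spending).
Every other variable lacks a causal path to at least one of homework hours and per-pupil spending.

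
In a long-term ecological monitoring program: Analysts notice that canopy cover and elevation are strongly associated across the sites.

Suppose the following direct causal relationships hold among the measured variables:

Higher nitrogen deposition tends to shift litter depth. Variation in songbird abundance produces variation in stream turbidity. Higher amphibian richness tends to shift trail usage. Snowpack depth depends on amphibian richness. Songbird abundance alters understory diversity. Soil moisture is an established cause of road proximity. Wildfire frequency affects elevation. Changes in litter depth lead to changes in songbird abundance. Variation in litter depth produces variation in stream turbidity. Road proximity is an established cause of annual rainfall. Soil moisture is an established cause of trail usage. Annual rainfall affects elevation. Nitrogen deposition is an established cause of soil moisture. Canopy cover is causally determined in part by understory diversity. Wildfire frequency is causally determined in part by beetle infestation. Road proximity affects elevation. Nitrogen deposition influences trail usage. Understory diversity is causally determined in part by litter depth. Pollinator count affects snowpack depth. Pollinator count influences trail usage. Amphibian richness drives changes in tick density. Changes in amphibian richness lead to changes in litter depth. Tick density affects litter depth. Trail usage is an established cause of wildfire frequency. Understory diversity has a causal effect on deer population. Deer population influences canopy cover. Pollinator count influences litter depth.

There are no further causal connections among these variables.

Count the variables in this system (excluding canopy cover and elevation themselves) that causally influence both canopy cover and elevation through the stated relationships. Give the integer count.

3

The common causes are: amphibian richness (to canopy cover via amphibian richness → litter depth → understory diversity → canopy cover; to elevation via amphibian richness → trail usage → wildfire frequency → elevation); nitrogen deposition (to canopy cover via nitrogen deposition → litter depth → understory diversity → canopy cover; to elevation via nitrogen deposition → soil moisture → road proximity → elevation); pollinator count (to canopy cover via pollinator count → litter depth → understory diversity → canopy cover; to elevation via pollinator count → trail usage → wildfire frequency → elevation).
Every other variable lacks a causal path to at least one of canopy cover and elevation.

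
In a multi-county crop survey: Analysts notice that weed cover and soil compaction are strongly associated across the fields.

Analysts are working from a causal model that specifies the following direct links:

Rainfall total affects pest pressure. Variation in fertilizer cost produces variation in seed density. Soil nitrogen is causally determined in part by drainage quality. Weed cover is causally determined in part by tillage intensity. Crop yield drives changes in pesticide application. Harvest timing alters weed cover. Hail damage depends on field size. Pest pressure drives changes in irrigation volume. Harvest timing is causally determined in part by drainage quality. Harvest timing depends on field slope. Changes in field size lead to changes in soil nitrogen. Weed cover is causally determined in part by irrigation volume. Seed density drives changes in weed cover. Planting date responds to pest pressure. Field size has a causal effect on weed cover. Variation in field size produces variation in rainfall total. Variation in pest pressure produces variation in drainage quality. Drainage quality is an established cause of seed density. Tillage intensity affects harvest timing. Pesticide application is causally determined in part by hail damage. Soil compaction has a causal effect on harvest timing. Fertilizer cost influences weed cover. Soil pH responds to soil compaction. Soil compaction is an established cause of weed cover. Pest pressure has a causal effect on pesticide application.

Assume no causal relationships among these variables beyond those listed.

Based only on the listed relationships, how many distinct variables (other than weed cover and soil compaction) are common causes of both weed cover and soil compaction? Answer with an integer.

No listed variable has a causal path to both weed cover and soil compaction, so there are no common causes.

0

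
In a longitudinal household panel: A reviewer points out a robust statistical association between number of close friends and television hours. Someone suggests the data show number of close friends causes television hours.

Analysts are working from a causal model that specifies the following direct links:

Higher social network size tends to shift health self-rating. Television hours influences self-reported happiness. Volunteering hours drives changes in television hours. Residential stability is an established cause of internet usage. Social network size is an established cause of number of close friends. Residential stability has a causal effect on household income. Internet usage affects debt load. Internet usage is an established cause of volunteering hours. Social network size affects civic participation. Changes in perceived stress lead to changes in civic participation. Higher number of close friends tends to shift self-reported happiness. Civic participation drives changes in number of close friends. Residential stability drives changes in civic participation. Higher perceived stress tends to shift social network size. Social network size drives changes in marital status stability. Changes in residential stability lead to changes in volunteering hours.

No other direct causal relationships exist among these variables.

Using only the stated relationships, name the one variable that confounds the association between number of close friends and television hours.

Residential stability has a causal path to number of close friends (residential stability → civic participation → number of close friends) and a separate causal path to television hours (residential stability → volunteering hours → television hours), so it is a common cause of both.
No stated relationship gives number of close friends a causal route to television hours, so the correlation is explained by the shared upstream cause rather than a direct effect.

residential stability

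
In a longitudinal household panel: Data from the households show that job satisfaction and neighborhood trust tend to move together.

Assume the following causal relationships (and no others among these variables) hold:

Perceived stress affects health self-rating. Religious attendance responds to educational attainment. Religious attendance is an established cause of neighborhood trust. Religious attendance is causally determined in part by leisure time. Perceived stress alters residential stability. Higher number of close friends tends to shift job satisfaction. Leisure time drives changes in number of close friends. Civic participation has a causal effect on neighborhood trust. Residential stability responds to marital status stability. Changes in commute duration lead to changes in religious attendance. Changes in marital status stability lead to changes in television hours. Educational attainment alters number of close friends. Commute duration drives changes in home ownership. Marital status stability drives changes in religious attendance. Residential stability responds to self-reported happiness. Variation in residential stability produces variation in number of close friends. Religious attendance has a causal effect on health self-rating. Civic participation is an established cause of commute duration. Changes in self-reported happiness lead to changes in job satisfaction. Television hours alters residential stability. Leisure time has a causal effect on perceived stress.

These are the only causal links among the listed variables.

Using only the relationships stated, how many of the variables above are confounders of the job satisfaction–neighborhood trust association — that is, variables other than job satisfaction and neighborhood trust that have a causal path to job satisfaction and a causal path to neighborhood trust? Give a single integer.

The common causes are: educational attainment (to job satisfaction via educational attainment → number of close friends → job satisfaction; to neighborhood trust via educational attainment → religious attendance → neighborhood trust); leisure time (to job satisfaction via leisure time → number of close friends → job satisfaction; to neighborhood trust via leisure time → religious attendance → neighborhood trust); marital status stability (to job satisfaction via marital status stability → residential stability → number of close friends → job satisfaction; to neighborhood trust via marital status stability → religious attendance → neighborhood trust).
Every other variable lacks a causal path to at least one of job satisfaction and neighborhood trust.

3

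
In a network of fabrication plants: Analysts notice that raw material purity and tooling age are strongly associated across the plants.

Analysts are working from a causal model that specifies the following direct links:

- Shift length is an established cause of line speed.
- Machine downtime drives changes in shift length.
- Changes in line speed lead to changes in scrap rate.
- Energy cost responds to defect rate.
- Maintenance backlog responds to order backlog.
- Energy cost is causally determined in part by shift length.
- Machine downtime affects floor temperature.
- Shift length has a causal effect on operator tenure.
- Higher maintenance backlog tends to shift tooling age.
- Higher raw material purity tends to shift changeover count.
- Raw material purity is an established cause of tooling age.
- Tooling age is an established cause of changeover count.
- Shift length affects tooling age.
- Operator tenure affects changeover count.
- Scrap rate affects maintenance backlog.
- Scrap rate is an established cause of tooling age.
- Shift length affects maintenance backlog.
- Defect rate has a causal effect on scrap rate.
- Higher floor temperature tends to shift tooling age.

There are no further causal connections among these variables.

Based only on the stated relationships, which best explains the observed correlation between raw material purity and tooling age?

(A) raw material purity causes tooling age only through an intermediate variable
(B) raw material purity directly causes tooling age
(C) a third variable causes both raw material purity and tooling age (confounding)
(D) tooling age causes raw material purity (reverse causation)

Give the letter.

There is a stated direct causal link raw material purity → tooling age, and no variable causes both raw material purity and tooling age, so the correlation reflects direct causation.

B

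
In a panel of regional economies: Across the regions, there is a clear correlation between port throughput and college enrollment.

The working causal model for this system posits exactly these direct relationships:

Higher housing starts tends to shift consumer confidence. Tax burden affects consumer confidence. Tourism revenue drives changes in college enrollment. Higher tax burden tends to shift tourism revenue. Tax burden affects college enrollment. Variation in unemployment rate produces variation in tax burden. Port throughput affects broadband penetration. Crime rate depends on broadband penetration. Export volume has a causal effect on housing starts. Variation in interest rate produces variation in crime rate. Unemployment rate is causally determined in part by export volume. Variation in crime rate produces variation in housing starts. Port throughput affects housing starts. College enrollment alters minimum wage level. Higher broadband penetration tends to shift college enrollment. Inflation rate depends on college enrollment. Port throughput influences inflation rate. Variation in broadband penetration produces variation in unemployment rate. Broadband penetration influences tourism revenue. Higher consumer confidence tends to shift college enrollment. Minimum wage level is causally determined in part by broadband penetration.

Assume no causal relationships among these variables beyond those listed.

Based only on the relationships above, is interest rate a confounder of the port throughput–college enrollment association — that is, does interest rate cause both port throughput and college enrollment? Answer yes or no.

no

Interest rate has no stated causal path to port throughput. A confounder must cause both variables, so interest rate does not qualify.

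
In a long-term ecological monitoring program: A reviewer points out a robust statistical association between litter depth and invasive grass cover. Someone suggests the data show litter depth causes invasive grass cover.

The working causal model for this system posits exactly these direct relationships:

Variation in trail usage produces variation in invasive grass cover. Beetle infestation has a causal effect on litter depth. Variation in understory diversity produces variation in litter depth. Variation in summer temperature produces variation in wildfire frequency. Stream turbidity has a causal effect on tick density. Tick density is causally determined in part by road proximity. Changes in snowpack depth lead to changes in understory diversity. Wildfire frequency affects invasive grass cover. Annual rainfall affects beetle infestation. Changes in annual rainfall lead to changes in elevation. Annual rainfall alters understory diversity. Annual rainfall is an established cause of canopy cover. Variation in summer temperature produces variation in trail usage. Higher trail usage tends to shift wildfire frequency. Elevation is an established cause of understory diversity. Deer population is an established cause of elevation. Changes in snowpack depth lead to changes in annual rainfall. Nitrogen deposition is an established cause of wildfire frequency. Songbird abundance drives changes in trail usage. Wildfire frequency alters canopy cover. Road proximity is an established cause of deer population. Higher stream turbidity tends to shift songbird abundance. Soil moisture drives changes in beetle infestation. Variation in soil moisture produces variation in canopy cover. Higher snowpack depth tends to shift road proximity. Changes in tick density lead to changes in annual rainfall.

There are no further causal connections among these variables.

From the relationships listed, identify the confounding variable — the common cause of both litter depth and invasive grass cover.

Stream turbidity has a causal path to litter depth (stream turbidity → tick density → annual rainfall → beetle infestation → litter depth) and a separate causal path to invasive grass cover (stream turbidity → songbird abundance → trail usage → invasive grass cover), so it is a common cause of both.
No stated relationship gives litter depth a causal route to invasive grass cover, so the correlation is explained by the shared upstream cause rather than a direct effect.

stream turbidity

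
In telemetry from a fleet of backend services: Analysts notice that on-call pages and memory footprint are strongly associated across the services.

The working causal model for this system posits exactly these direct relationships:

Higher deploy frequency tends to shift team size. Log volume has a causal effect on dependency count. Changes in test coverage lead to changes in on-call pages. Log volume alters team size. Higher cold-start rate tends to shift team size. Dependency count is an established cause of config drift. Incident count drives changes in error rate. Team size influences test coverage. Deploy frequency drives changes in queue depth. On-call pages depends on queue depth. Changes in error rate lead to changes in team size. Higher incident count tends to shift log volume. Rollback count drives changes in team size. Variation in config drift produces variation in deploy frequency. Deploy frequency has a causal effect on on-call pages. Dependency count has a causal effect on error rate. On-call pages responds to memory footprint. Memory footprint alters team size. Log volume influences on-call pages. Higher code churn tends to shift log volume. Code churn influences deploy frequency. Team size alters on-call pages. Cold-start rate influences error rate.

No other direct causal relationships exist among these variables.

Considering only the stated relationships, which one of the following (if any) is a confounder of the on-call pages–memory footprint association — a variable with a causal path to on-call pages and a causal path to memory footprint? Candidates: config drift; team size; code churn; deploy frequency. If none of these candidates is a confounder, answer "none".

None of the listed candidates has causal paths to both on-call pages and memory footprint in the stated relationships, so none is a common cause.

none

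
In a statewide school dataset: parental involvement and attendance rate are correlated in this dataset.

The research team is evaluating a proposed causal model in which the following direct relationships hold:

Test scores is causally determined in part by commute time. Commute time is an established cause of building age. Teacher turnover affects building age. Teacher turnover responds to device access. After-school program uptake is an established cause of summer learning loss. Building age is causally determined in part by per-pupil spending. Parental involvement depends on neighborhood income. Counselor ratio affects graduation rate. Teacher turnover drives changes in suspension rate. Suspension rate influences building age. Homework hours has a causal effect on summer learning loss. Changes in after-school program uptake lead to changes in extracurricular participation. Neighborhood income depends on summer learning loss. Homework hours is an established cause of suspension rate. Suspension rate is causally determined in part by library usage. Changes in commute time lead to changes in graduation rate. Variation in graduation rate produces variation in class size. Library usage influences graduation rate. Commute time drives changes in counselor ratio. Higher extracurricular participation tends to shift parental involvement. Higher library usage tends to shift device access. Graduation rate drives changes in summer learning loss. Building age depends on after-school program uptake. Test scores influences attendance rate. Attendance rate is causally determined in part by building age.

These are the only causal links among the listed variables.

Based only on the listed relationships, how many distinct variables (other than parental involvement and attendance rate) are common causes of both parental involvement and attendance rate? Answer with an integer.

The common causes are: after-school program uptake (to parental involvement via after-school program uptake → extracurricular participation → parental involvement; to attendance rate via after-school program uptake → building age → attendance rate); commute time (to parental involvement via commute time → graduation rate → summer learning loss → neighborhood income → parental involvement; to attendance rate via commute time → test scores → attendance rate); homework hours (to parental involvement via homework hours → summer learning loss → neighborhood income → parental involvement; to attendance rate via homework hours → suspension rate → building age → attendance rate); library usage (to parental involvement via library usage → graduation rate → summer learning loss → neighborhood income → parental involvement; to attendance rate via library usage → suspension rate → building age → attendance rate).
Every other variable lacks a causal path to at least one of parental involvement and attendance rate.

4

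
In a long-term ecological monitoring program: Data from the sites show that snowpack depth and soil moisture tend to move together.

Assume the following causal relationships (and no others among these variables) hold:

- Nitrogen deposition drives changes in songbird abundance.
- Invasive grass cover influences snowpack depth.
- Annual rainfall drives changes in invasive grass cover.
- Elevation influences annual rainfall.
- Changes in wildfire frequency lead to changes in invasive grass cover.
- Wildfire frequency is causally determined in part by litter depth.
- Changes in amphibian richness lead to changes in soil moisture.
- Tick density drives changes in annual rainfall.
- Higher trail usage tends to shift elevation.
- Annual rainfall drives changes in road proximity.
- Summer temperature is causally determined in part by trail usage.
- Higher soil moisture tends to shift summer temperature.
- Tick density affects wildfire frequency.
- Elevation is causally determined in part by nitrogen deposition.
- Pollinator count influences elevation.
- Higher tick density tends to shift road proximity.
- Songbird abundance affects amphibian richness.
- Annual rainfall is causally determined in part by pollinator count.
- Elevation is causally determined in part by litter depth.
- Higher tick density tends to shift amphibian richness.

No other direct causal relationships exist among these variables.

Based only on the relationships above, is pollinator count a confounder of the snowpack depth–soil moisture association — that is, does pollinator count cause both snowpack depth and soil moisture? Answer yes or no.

no

Pollinator count has no stated causal path to soil moisture. A confounder must cause both variables, so pollinator count does not qualify.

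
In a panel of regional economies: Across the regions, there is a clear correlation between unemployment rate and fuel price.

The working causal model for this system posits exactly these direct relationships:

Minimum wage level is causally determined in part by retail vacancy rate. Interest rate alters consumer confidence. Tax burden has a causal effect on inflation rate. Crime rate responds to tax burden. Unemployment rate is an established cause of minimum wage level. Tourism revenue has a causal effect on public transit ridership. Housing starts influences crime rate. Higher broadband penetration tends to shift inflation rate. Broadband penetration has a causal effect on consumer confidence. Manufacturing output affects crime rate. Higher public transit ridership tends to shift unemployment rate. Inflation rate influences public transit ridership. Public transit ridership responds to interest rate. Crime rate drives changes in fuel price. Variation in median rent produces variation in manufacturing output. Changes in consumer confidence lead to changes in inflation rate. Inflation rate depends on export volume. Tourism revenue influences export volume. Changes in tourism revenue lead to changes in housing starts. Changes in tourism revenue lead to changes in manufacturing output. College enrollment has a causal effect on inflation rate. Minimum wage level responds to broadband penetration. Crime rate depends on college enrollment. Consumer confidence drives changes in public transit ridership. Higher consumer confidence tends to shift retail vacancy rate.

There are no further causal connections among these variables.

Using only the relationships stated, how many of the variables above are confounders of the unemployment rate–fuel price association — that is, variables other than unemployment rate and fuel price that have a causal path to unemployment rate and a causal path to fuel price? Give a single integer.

3

The common causes are: college enrollment (to unemployment rate via college enrollment → inflation rate → public transit ridership → unemployment rate; to fuel price via college enrollment → crime rate → fuel price); tax burden (to unemployment rate via tax burden → inflation rate → public transit ridership → unemployment rate; to fuel price via tax burden → crime rate → fuel price); tourism revenue (to unemployment rate via tourism revenue → public transit ridership → unemployment rate; to fuel price via tourism revenue → manufacturing output → crime rate → fuel price).
Every other variable lacks a causal path to at least one of unemployment rate and fuel price.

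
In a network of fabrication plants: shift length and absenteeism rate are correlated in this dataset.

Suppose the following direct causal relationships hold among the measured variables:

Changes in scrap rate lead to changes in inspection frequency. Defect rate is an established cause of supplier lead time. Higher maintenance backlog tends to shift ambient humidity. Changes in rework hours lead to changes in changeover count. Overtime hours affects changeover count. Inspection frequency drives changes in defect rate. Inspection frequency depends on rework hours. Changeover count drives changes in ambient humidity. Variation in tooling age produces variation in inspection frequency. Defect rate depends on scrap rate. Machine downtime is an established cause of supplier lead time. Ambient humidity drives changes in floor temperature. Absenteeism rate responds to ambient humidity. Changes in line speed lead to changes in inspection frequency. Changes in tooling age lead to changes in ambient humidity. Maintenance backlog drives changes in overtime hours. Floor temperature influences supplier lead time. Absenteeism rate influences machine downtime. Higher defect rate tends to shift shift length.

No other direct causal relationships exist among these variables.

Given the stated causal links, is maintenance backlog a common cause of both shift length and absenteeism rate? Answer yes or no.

Maintenance backlog has no stated causal path to shift length. A confounder must cause both variables, so maintenance backlog does not qualify.

no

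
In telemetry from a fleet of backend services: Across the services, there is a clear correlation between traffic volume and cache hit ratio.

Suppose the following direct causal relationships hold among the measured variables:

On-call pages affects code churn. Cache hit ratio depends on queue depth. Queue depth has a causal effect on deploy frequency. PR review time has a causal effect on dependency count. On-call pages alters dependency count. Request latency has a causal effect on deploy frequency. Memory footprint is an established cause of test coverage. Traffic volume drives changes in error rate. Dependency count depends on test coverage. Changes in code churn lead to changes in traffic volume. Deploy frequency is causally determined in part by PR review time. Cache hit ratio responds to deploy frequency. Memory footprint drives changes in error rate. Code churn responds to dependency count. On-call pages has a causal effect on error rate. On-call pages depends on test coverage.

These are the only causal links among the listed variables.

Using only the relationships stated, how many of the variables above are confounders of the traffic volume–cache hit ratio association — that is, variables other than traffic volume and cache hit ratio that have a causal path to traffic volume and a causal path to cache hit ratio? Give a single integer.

The common causes are: PR review time (to traffic volume via PR review time → dependency count → code churn → traffic volume; to cache hit ratio via PR review time → deploy frequency → cache hit ratio).
Every other variable lacks a causal path to at least one of traffic volume and cache hit ratio.

1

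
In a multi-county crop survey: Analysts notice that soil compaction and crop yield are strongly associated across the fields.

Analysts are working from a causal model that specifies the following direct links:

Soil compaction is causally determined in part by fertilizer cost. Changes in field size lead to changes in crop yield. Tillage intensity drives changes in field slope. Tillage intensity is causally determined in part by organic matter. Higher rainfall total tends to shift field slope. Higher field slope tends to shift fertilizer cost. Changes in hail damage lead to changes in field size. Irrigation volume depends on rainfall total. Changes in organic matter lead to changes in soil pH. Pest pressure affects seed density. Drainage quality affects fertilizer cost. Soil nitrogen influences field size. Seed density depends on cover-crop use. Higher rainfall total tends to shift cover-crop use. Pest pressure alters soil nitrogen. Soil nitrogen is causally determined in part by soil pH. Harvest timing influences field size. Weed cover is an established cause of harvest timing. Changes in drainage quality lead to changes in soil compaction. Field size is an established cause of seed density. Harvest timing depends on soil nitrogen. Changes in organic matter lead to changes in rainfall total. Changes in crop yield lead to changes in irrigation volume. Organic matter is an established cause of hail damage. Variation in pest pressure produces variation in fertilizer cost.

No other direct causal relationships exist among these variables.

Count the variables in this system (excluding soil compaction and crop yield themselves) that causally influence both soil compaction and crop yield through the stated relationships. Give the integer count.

The common causes are: organic matter (to soil compaction via organic matter → tillage intensity → field slope → fertilizer cost → soil compaction; to crop yield via organic matter → hail damage → field size → crop yield); pest pressure (to soil compaction via pest pressure → fertilizer cost → soil compaction; to crop yield via pest pressure → soil nitrogen → field size → crop yield).
Every other variable lacks a causal path to at least one of soil compaction and crop yield.

2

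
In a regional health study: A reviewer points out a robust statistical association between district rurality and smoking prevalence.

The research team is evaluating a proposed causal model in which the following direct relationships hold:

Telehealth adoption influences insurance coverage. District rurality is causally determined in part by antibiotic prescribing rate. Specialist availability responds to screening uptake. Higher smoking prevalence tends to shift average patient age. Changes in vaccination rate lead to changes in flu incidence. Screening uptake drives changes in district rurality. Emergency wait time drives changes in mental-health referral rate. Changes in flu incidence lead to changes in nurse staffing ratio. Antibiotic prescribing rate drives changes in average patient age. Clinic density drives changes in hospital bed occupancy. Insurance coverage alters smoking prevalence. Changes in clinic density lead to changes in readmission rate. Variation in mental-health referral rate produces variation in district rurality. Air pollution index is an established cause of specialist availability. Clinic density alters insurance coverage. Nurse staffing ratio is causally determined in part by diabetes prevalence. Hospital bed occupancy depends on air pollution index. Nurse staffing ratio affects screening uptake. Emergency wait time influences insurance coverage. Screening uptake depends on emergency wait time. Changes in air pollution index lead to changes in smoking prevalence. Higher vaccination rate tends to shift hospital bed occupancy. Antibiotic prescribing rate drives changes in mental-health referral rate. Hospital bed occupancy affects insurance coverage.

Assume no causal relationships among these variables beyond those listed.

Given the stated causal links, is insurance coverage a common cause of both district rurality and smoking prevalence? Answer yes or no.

no

Insurance coverage has no stated causal path to district rurality. A confounder must cause both variables, so insurance coverage does not qualify.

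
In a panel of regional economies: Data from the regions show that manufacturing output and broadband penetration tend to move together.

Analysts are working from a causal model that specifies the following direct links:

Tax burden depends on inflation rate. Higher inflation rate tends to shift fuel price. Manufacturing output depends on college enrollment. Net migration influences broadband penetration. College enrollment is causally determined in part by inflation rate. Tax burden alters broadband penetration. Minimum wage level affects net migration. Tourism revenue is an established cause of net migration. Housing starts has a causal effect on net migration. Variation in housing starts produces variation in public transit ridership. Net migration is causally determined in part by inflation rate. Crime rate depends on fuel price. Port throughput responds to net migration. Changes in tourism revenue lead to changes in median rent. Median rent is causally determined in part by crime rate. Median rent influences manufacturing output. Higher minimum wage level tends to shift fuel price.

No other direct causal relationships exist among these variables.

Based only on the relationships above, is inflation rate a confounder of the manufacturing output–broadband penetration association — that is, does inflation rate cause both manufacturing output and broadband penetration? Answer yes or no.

yes

Inflation rate has a causal path to manufacturing output (inflation rate → college enrollment → manufacturing output) and to broadband penetration (inflation rate → net migration → broadband penetration), so it is a common cause of both — a confounder.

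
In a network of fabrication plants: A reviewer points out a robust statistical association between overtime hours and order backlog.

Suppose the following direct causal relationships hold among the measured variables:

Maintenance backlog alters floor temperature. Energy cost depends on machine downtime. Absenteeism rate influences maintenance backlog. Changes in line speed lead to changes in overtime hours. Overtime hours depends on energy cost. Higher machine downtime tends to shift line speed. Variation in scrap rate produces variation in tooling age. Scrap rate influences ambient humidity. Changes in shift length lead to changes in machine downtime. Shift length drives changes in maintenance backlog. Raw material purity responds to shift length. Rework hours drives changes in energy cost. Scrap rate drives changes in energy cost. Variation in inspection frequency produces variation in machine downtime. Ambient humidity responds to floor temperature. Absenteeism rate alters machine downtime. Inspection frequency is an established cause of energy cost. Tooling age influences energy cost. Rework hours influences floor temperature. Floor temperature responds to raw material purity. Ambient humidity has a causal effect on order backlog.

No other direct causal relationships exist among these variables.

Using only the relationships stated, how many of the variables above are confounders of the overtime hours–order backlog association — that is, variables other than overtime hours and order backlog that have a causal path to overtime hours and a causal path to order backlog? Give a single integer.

The common causes are: absenteeism rate (to overtime hours via absenteeism rate → machine downtime → line speed → overtime hours; to order backlog via absenteeism rate → maintenance backlog → floor temperature → ambient humidity → order backlog); rework hours (to overtime hours via rework hours → energy cost → overtime hours; to order backlog via rework hours → floor temperature → ambient humidity → order backlog); scrap rate (to overtime hours via scrap rate → energy cost → overtime hours; to order backlog via scrap rate → ambient humidity → order backlog); shift length (to overtime hours via shift length → machine downtime → line speed → overtime hours; to order backlog via shift length → maintenance backlog → floor temperature → ambient humidity → order backlog).
Every other variable lacks a causal path to at least one of overtime hours and order backlog.

4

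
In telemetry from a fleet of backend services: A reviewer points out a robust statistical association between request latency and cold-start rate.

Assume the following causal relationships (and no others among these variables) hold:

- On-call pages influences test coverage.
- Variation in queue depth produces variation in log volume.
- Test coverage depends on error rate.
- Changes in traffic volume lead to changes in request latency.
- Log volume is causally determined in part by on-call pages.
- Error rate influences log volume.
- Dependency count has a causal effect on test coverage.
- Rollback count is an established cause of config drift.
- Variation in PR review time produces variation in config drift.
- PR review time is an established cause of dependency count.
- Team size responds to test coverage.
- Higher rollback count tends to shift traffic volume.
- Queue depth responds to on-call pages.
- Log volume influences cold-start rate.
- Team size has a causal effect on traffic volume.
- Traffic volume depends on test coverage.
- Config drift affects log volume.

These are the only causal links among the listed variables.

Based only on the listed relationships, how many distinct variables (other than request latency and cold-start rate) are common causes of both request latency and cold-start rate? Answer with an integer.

4

The common causes are: PR review time (to request latency via PR review time → dependency count → test coverage → traffic volume → request latency; to cold-start rate via PR review time → config drift → log volume → cold-start rate); error rate (to request latency via error rate → test coverage → traffic volume → request latency; to cold-start rate via error rate → log volume → cold-start rate); on-call pages (to request latency via on-call pages → test coverage → traffic volume → request latency; to cold-start rate via on-call pages → log volume → cold-start rate); rollback count (to request latency via rollback count → traffic volume → request latency; to cold-start rate via rollback count → config drift → log volume → cold-start rate).
Every other variable lacks a causal path to at least one of request latency and cold-start rate.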